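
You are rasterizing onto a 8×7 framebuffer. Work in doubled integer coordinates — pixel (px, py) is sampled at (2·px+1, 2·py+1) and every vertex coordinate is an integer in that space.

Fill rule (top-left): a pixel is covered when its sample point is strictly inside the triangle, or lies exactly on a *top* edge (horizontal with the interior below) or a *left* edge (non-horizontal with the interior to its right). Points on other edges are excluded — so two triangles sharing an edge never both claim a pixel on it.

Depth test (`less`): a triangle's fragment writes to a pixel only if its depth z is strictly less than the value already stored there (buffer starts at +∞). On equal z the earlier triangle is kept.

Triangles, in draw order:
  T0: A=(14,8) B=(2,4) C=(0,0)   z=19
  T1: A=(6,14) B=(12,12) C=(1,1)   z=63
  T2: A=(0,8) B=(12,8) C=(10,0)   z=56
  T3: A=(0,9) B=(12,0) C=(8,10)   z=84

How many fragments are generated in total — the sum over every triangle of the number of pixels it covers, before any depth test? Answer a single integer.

T0:
  2·area = 40
  edge (14, 8)→(2, 4): d=(-12,-4) top-left  bias=+0
  edge (2, 4)→(0, 0): d=(-2,-4) top-left  bias=+0
  edge (0, 0)→(14, 8): d=(14,8) right/bottom  bias=-1
    (0,0)@(1, 1): e=[32,2,6] → X
    (1,0)@(3, 1): e=[40,10,-10] → .
    (0,1)@(1, 3): e=[8,-2,34] → .
    (1,1)@(3, 3): e=[16,6,18] → X
    (2,1)@(5, 3): e=[24,14,2] → X
    (3,1)@(7, 3): e=[32,22,-14] → .
    (1,2)@(3, 5): e=[-8,2,46] → .
    (2,2)@(5, 5): e=[0,10,30] → X  [on edge]
    (3,2)@(7, 5): e=[8,18,14] → X
    (4,2)@(9, 5): e=[16,26,-2] → .
    (2,3)@(5, 7): e=[-24,6,58] → .
    (3,3)@(7, 7): e=[-16,14,42] → .
    (5,3)@(11, 7): e=[0,30,10] → X  [on edge]
  covered (6 px):
    X . . . . . . .
    . X X . . . . .
    . . X X . . . .
    . . . . . X . .
    . . . . . . . .
    . . . . . . . .
    . . . . . . . .
T1:
  2·area = 88  (B↔C swapped to make it positive)
  edge (6, 14)→(1, 1): d=(-5,-13) top-left  bias=+0
  edge (1, 1)→(12, 12): d=(11,11) right/bottom  bias=-1
  edge (12, 12)→(6, 14): d=(-6,2) right/bottom  bias=-1
    (0,0)@(1, 1): e=[0,0,88] → .  [on edge]
    (1,1)@(3, 3): e=[16,0,72] → .  [on edge]
    (1,2)@(3, 5): e=[6,22,60] → X
    (2,2)@(5, 5): e=[32,0,56] → .  [on edge]
    (1,3)@(3, 7): e=[-4,44,48] → .
    (2,3)@(5, 7): e=[22,22,44] → X
    (3,3)@(7, 7): e=[48,0,40] → .  [on edge]
    (2,4)@(5, 9): e=[12,44,32] → X
    (3,4)@(7, 9): e=[38,22,28] → X
    (4,4)@(9, 9): e=[64,0,24] → .  [on edge]
    (2,5)@(5, 11): e=[2,66,20] → X
    (4,5)@(9, 11): e=[54,22,12] → X
    (5,5)@(11, 11): e=[80,0,8] → .  [on edge]
    (7,5)@(15, 11): e=[132,-44,0] → .  [on edge]
    (4,6)@(9, 13): e=[44,44,0] → .  [on edge]
    (6,6)@(13, 13): e=[96,0,-8] → .  [on edge]
  covered (8 px):
    . . . . . . . .
    . . . . . . . .
    . X . . . . . .
    . . X . . . . .
    . . X X . . . .
    . . X X X . . .
    . . . X . . . .
T2:
  2·area = 96  (B↔C swapped to make it positive)
  edge (0, 8)→(10, 0): d=(10,-8) top-left  bias=+0
  edge (10, 0)→(12, 8): d=(2,8) right/bottom  bias=-1
  edge (12, 8)→(0, 8): d=(-12,0) right/bottom  bias=-1
    (4,0)@(9, 1): e=[2,10,84] → X
    (5,0)@(11, 1): e=[18,-6,84] → .
    (3,1)@(7, 3): e=[6,30,60] → X
    (5,1)@(11, 3): e=[38,-2,60] → .
    (2,2)@(5, 5): e=[10,50,36] → X
    (5,2)@(11, 5): e=[58,2,36] → X
    (6,2)@(13, 5): e=[74,-14,36] → .
    (1,3)@(3, 7): e=[14,70,12] → X
    (6,3)@(13, 7): e=[94,-10,12] → .
    (1,4)@(3, 9): e=[34,74,-12] → .
    (2,4)@(5, 9): e=[50,58,-12] → .
    (3,4)@(7, 9): e=[66,42,-12] → .
  covered (12 px):
    . . . . X . . .
    . . . X X . . .
    . . X X X X . .
    . X X X X X . .
    . . . . . . . .
    . . . . . . . .
    . . . . . . . .
T3:
  2·area = 84
  edge (0, 9)→(12, 0): d=(12,-9) top-left  bias=+0
  edge (12, 0)→(8, 10): d=(-4,10) right/bottom  bias=-1
  edge (8, 10)→(0, 9): d=(-8,-1) top-left  bias=+0
    (5,0)@(11, 1): e=[3,6,75] → X
    (6,0)@(13, 1): e=[21,-14,77] → .
    (4,1)@(9, 3): e=[9,18,57] → X
    (5,1)@(11, 3): e=[27,-2,59] → .
    (3,2)@(7, 5): e=[15,30,39] → X
    (5,2)@(11, 5): e=[51,-10,43] → .
    (1,3)@(3, 7): e=[3,62,19] → X
    (2,3)@(5, 7): e=[21,42,21] → X
    (5,3)@(11, 7): e=[75,-18,27] → .
    (0,4)@(1, 9): e=[9,74,1] → X
    (4,4)@(9, 9): e=[81,-6,9] → .
    (0,5)@(1, 11): e=[33,66,-15] → .
  covered (12 px):
    . . . . . X . .
    . . . . X . . .
    . . . X X . . .
    . X X X X . . .
    X X X X . . . .
    . . . . . . . .
    . . . . . . . .

Answer: 38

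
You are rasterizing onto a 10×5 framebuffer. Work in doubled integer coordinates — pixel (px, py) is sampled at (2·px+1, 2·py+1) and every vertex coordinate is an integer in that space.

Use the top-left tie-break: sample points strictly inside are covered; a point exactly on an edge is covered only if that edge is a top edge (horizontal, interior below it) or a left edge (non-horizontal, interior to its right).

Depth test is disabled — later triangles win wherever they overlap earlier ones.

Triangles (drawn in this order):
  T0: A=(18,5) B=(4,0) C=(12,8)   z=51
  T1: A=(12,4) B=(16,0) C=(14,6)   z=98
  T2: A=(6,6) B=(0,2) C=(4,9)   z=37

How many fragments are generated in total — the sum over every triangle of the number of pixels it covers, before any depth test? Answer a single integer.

T0:
  2·area = 72  (B↔C swapped to make it positive)
  edge (18, 5)→(12, 8): d=(-6,3) right/bottom  bias=-1
  edge (12, 8)→(4, 0): d=(-8,-8) top-left  bias=+0
  edge (4, 0)→(18, 5): d=(14,5) right/bottom  bias=-1
    (2,0)@(5, 1): e=[63,0,9] → X  [on edge]
    (3,0)@(7, 1): e=[57,16,-1] → .
    (2,1)@(5, 3): e=[51,-16,37] → .
    (3,1)@(7, 3): e=[45,0,27] → X  [on edge]
    (4,1)@(9, 3): e=[39,16,17] → X
    (5,1)@(11, 3): e=[33,32,7] → X
    (6,1)@(13, 3): e=[27,48,-3] → .
    (3,2)@(7, 5): e=[33,-16,55] → .
    (4,2)@(9, 5): e=[27,0,45] → X  [on edge]
    (6,2)@(13, 5): e=[15,32,25] → X
    (7,2)@(15, 5): e=[9,48,15] → X
    (8,2)@(17, 5): e=[3,64,5] → X
    (5,3)@(11, 7): e=[9,0,63] → X  [on edge]
    (6,4)@(13, 9): e=[-9,0,81] → .  [on edge]
  covered (11 px):
    . . X . . . . . . .
    . . . X X X . . . .
    . . . . X X X X X .
    . . . . . X X . . .
    . . . . . . . . . .
T1:
  2·area = 16
  edge (12, 4)→(16, 0): d=(4,-4) top-left  bias=+0
  edge (16, 0)→(14, 6): d=(-2,6) right/bottom  bias=-1
  edge (14, 6)→(12, 4): d=(-2,-2) top-left  bias=+0
    (4,0)@(9, 1): e=[-24,40,0] → .  [on edge]
    (7,0)@(15, 1): e=[0,4,12] → X  [on edge]
    (8,0)@(17, 1): e=[8,-8,16] → .
    (5,1)@(11, 3): e=[-8,24,0] → .  [on edge]
    (6,1)@(13, 3): e=[0,12,4] → X  [on edge]
    (7,1)@(15, 3): e=[8,0,8] → .  [on edge]
    (5,2)@(11, 5): e=[0,20,-4] → .  [on edge]
    (6,2)@(13, 5): e=[8,8,0] → X  [on edge]
    (7,2)@(15, 5): e=[16,-4,4] → .
    (4,3)@(9, 7): e=[0,28,-12] → .  [on edge]
    (6,3)@(13, 7): e=[16,4,-4] → .
    (7,3)@(15, 7): e=[24,-8,0] → .  [on edge]
    (3,4)@(7, 9): e=[0,36,-20] → .  [on edge]
    (6,4)@(13, 9): e=[24,0,-8] → .  [on edge]
    (8,4)@(17, 9): e=[40,-24,0] → .  [on edge]
  covered (3 px):
    . . . . . . . X . .
    . . . . . . X . . .
    . . . . . . X . . .
    . . . . . . . . . .
    . . . . . . . . . .
T2:
  2·area = 26  (B↔C swapped to make it positive)
  edge (6, 6)→(4, 9): d=(-2,3) right/bottom  bias=-1
  edge (4, 9)→(0, 2): d=(-4,-7) top-left  bias=+0
  edge (0, 2)→(6, 6): d=(6,4) right/bottom  bias=-1
    (0,1)@(1, 3): e=[21,3,2] → X
    (1,1)@(3, 3): e=[15,17,-6] → .
    (0,2)@(1, 5): e=[17,-5,14] → .
    (1,2)@(3, 5): e=[11,9,6] → X
    (2,2)@(5, 5): e=[5,23,-2] → .
    (1,3)@(3, 7): e=[7,1,18] → X
    (2,3)@(5, 7): e=[1,15,10] → X
    (3,3)@(7, 7): e=[-5,29,2] → .
    (1,4)@(3, 9): e=[3,-7,30] → .
    (2,4)@(5, 9): e=[-3,7,22] → .
  covered (4 px):
    . . . . . . . . . .
    X . . . . . . . . .
    . X . . . . . . . .
    . X X . . . . . . .
    . . . . . . . . . .

Final: 18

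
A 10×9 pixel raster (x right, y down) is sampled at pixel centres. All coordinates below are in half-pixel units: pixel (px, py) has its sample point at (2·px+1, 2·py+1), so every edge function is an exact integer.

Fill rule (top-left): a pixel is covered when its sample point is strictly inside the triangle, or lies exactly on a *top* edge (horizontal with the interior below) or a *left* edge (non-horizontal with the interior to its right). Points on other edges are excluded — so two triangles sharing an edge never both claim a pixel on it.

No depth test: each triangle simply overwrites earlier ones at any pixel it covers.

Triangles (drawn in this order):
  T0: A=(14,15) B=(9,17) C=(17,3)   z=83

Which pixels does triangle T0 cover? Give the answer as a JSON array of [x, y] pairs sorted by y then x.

T0:
  2·area = 54
  edge (14, 15)→(9, 17): d=(-5,2) right/bottom  bias=-1
  edge (9, 17)→(17, 3): d=(8,-14) top-left  bias=+0
  edge (17, 3)→(14, 15): d=(-3,12) right/bottom  bias=-1
    (8,1)@(17, 3): e=[54,0,0] → ·  [on edge]
    (7,3)@(15, 7): e=[38,4,12] → #
    (8,3)@(17, 7): e=[34,32,-12] → ·
    (7,4)@(15, 9): e=[28,20,6] → #
    (8,4)@(17, 9): e=[24,48,-18] → ·
    (6,5)@(13, 11): e=[22,8,24] → #
    (7,5)@(15, 11): e=[18,36,0] → ·  [on edge]
    (6,6)@(13, 13): e=[12,24,18] → #
    (7,6)@(15, 13): e=[8,52,-6] → ·
    (9,6)@(19, 13): e=[0,108,-54] → ·  [on edge]
    (5,7)@(11, 15): e=[6,12,36] → #
    (7,7)@(15, 15): e=[-2,68,-12] → ·
    (4,8)@(9, 17): e=[0,0,54] → ·  [on edge]
  covered (6 px):
    · · · · · · · · · ·
    · · · · · · · · · ·
    · · · · · · · · · ·
    · · · · · · · # · ·
    · · · · · · · # · ·
    · · · · · · # · · ·
    · · · · · · # · · ·
    · · · · · # # · · ·
    · · · · · · · · · ·

Final: [[7,3],[7,4],[6,5],[6,6],[5,7],[6,7]]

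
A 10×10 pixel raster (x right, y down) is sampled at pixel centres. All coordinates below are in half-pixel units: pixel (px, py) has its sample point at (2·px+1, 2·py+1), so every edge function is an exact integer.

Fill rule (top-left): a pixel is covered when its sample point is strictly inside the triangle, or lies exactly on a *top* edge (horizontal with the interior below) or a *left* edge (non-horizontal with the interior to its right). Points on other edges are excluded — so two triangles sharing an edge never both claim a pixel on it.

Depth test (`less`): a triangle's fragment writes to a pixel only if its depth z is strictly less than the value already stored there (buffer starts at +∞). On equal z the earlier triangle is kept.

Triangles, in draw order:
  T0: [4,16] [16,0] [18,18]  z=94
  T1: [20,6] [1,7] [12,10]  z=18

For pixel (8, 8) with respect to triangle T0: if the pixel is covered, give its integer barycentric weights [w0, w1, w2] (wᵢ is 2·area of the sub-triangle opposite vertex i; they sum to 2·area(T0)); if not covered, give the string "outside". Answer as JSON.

T0:
  2·area = 248
  edge (4, 16)→(16, 0): d=(12,-16) top-left  bias=+0
  edge (16, 0)→(18, 18): d=(2,18) right/bottom  bias=-1
  edge (18, 18)→(4, 16): d=(-14,-2) top-left  bias=+0
    (7,1)@(15, 3): e=[20,24,204] → █
    (8,1)@(17, 3): e=[52,-12,208] → ·
    (6,2)@(13, 5): e=[12,64,172] → █
    (8,2)@(17, 5): e=[76,-8,180] → ·
    (5,3)@(11, 7): e=[4,104,140] → █
    (8,3)@(17, 7): e=[100,-4,152] → ·
    (5,4)@(11, 9): e=[28,108,112] → █
    (8,4)@(17, 9): e=[124,0,124] → ·  [on edge]
    (4,5)@(9, 11): e=[20,148,80] → █
    (8,5)@(17, 11): e=[148,4,96] → █
    (9,5)@(19, 11): e=[180,-32,100] → ·
    (3,6)@(7, 13): e=[12,188,48] → █
    (5,8)@(11, 17): e=[124,124,0] → █  [on edge]
  covered (31 px):
    · · · · · · · · · ·
    · · · · · · · █ · ·
    · · · · · · █ █ · ·
    · · · · · █ █ █ · ·
    · · · · · █ █ █ · ·
    · · · · █ █ █ █ █ ·
    · · · █ █ █ █ █ █ ·
    · · █ █ █ █ █ █ █ ·
    · · · · · █ █ █ █ ·
    · · · · · · · · · ·
T1:
  2·area = 68  (B↔C swapped to make it positive)
  edge (20, 6)→(12, 10): d=(-8,4) right/bottom  bias=-1
  edge (12, 10)→(1, 7): d=(-11,-3) top-left  bias=+0
  edge (1, 7)→(20, 6): d=(19,-1) top-left  bias=+0
    (0,3)@(1, 7): e=[68,0,0] → █  [on edge]
    (1,3)@(3, 7): e=[60,6,2] → █
    (2,3)@(5, 7): e=[52,12,4] → █
    (3,3)@(7, 7): e=[44,18,6] → █
    (4,3)@(9, 7): e=[36,24,8] → █
    (5,3)@(11, 7): e=[28,30,10] → █
    (6,3)@(13, 7): e=[20,36,12] → █
    (7,3)@(15, 7): e=[12,42,14] → █
    (8,3)@(17, 7): e=[4,48,16] → █
    (9,3)@(19, 7): e=[-4,54,18] → ·
    (0,4)@(1, 9): e=[52,-22,38] → ·
    (1,4)@(3, 9): e=[44,-16,40] → ·
  covered (12 px):
    · · · · · · · · · ·
    · · · · · · · · · ·
    · · · · · · · · · ·
    █ █ █ █ █ █ █ █ █ ·
    · · · · █ █ █ · · ·
    · · · · · · · · · ·
    · · · · · · · · · ·
    · · · · · · · · · ·
    · · · · · · · · · ·
    · · · · · · · · · ·

Final: [16,12,220]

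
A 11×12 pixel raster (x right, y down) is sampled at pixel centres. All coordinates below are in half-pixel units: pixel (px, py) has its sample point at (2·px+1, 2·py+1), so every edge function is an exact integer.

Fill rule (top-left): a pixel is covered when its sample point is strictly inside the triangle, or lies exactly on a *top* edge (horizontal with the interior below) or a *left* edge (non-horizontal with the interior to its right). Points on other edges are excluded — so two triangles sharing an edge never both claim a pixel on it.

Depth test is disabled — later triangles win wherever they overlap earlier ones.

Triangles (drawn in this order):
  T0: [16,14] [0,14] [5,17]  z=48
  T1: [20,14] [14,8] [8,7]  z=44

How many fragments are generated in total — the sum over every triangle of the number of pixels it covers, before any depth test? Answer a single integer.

T0:
  2·area = 48  (B↔C swapped to make it positive)
  edge (16, 14)→(5, 17): d=(-11,3) right/bottom  bias=-1
  edge (5, 17)→(0, 14): d=(-5,-3) top-left  bias=+0
  edge (0, 14)→(16, 14): d=(16,0) top-left  bias=+0
    (1,7)@(3, 15): e=[28,4,16] → X
    (2,7)@(5, 15): e=[22,10,16] → X
    (3,7)@(7, 15): e=[16,16,16] → X
    (4,7)@(9, 15): e=[10,22,16] → X
    (5,7)@(11, 15): e=[4,28,16] → X
    (6,7)@(13, 15): e=[-2,34,16] → .
    (1,8)@(3, 17): e=[6,-6,48] → .
    (2,8)@(5, 17): e=[0,0,48] → .  [on edge]
    (3,8)@(7, 17): e=[-6,6,48] → .
    (4,8)@(9, 17): e=[-12,12,48] → .
    (5,8)@(11, 17): e=[-18,18,48] → .
    (7,11)@(15, 23): e=[-96,0,144] → .  [on edge]
  covered (5 px):
    . . . . . . . . . . .
    . . . . . . . . . . .
    . . . . . . . . . . .
    . . . . . . . . . . .
    . . . . . . . . . . .
    . . . . . . . . . . .
    . . . . . . . . . . .
    . X X X X X . . . . .
    . . . . . . . . . . .
    . . . . . . . . . . .
    . . . . . . . . . . .
    . . . . . . . . . . .
T1:
  2·area = 30  (B↔C swapped to make it positive)
  edge (20, 14)→(8, 7): d=(-12,-7) top-left  bias=+0
  edge (8, 7)→(14, 8): d=(6,1) right/bottom  bias=-1
  edge (14, 8)→(20, 14): d=(6,6) right/bottom  bias=-1
    (3,0)@(7, 1): e=[65,-35,0] → .  [on edge]
    (4,1)@(9, 3): e=[55,-25,0] → .  [on edge]
    (5,2)@(11, 5): e=[45,-15,0] → .  [on edge]
    (6,3)@(13, 7): e=[35,-5,0] → .  [on edge]
    (6,4)@(13, 9): e=[11,7,12] → X
    (7,4)@(15, 9): e=[25,5,0] → .  [on edge]
    (6,5)@(13, 11): e=[-13,19,24] → .
    (7,5)@(15, 11): e=[1,17,12] → X
    (8,5)@(17, 11): e=[15,15,0] → .  [on edge]
    (7,6)@(15, 13): e=[-23,29,24] → .
    (9,6)@(19, 13): e=[5,25,0] → .  [on edge]
    (10,7)@(21, 15): e=[-5,35,0] → .  [on edge]
  covered (2 px):
    . . . . . . . . . . .
    . . . . . . . . . . .
    . . . . . . . . . . .
    . . . . . . . . . . .
    . . . . . . X . . . .
    . . . . . . . X . . .
    . . . . . . . . . . .
    . . . . . . . . . . .
    . . . . . . . . . . .
    . . . . . . . . . . .
    . . . . . . . . . . .
    . . . . . . . . . . .

Final: 7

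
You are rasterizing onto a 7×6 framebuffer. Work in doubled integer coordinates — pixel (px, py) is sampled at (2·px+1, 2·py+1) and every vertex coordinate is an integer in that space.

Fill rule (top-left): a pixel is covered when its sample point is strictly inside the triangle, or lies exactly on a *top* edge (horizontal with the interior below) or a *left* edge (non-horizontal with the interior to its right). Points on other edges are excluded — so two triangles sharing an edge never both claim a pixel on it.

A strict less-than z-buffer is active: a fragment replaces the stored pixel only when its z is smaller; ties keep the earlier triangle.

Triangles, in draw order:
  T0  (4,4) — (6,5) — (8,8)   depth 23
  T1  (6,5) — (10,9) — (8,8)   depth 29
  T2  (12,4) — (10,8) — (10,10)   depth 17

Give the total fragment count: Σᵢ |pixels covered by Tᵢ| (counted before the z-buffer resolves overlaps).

T0:
  2·area = 4
  edge (4, 4)→(6, 5): d=(2,1) right/bottom  bias=-1
  edge (6, 5)→(8, 8): d=(2,3) right/bottom  bias=-1
  edge (8, 8)→(4, 4): d=(-4,-4) top-left  bias=+0
    (0,0)@(1, 1): e=[-3,7,0] → ·  [on edge]
    (1,1)@(3, 3): e=[-1,5,0] → ·  [on edge]
    (2,2)@(5, 5): e=[1,3,0] → #  [on edge]
    (3,2)@(7, 5): e=[-1,-3,8] → ·
    (2,3)@(5, 7): e=[5,7,-8] → ·
    (3,3)@(7, 7): e=[3,1,0] → #  [on edge]
    (4,3)@(9, 7): e=[1,-5,8] → ·
    (3,4)@(7, 9): e=[7,5,-8] → ·
    (4,4)@(9, 9): e=[5,-1,0] → ·  [on edge]
    (5,5)@(11, 11): e=[7,-3,0] → ·  [on edge]
  covered (2 px):
    · · · · · · ·
    · · · · · · ·
    · · # · · · ·
    · · · # · · ·
    · · · · · · ·
    · · · · · · ·
T1:
  2·area = 4
  edge (6, 5)→(10, 9): d=(4,4) right/bottom  bias=-1
  edge (10, 9)→(8, 8): d=(-2,-1) top-left  bias=+0
  edge (8, 8)→(6, 5): d=(-2,-3) top-left  bias=+0
  covered (0 px):
    · · · · · · ·
    · · · · · · ·
    · · · · · · ·
    · · · · · · ·
    · · · · · · ·
    · · · · · · ·
T2:
  2·area = 4  (B↔C swapped to make it positive)
  edge (12, 4)→(10, 10): d=(-2,6) right/bottom  bias=-1
  edge (10, 10)→(10, 8): d=(0,-2) top-left  bias=+0
  edge (10, 8)→(12, 4): d=(2,-4) top-left  bias=+0
    (6,0)@(13, 1): e=[0,6,-2] → ·  [on edge]
    (5,3)@(11, 7): e=[0,2,2] → ·  [on edge]
  covered (0 px):
    · · · · · · ·
    · · · · · · ·
    · · · · · · ·
    · · · · · · ·
    · · · · · · ·
    · · · · · · ·

Answer: 2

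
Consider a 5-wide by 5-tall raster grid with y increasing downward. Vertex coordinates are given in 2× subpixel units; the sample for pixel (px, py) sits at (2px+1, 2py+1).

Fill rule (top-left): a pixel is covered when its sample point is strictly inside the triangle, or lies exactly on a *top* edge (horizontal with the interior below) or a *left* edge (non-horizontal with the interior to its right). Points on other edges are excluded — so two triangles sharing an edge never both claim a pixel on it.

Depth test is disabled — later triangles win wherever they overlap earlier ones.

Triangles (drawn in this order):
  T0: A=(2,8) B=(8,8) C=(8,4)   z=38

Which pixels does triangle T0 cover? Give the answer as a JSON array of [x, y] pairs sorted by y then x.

T0:
  2·area = 24  (B↔C swapped to make it positive)
  edge (2, 8)→(8, 4): d=(6,-4) top-left  bias=+0
  edge (8, 4)→(8, 8): d=(0,4) right/bottom  bias=-1
  edge (8, 8)→(2, 8): d=(-6,0) right/bottom  bias=-1
    (3,2)@(7, 5): e=[2,4,18] → █
    (4,2)@(9, 5): e=[10,-4,18] → ·
    (2,3)@(5, 7): e=[6,12,6] → █
    (4,3)@(9, 7): e=[22,-4,6] → ·
    (2,4)@(5, 9): e=[18,12,-6] → ·
    (3,4)@(7, 9): e=[26,4,-6] → ·
  covered (3 px):
    · · · · ·
    · · · · ·
    · · · █ ·
    · · █ █ ·
    · · · · ·

Answer: [[3,2],[2,3],[3,3]]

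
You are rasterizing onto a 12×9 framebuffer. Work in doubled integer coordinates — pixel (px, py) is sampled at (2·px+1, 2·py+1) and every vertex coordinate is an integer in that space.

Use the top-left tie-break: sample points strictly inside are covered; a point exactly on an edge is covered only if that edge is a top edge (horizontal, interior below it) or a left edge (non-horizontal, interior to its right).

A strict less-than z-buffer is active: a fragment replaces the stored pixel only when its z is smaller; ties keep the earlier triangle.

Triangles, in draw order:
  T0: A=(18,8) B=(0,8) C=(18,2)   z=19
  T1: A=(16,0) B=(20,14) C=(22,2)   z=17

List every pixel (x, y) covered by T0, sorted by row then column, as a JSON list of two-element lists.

T0:
  2·area = 108
  edge (18, 8)→(0, 8): d=(-18,0) right/bottom  bias=-1
  edge (0, 8)→(18, 2): d=(18,-6) top-left  bias=+0
  edge (18, 2)→(18, 8): d=(0,6) right/bottom  bias=-1
    (10,0)@(21, 1): e=[126,0,-18] → ·  [on edge]
    (7,1)@(15, 3): e=[90,0,18] → #  [on edge]
    (8,1)@(17, 3): e=[90,12,6] → #
    (9,1)@(19, 3): e=[90,24,-6] → ·
    (4,2)@(9, 5): e=[54,0,54] → #  [on edge]
    (5,2)@(11, 5): e=[54,12,42] → #
    (6,2)@(13, 5): e=[54,24,30] → #
    (9,2)@(19, 5): e=[54,60,-6] → ·
    (1,3)@(3, 7): e=[18,0,90] → #  [on edge]
    (2,3)@(5, 7): e=[18,12,78] → #
    (3,3)@(7, 7): e=[18,24,66] → #
    (9,3)@(19, 7): e=[18,96,-6] → ·
  covered (15 px):
    · · · · · · · · · · · ·
    · · · · · · · # # · · ·
    · · · · # # # # # · · ·
    · # # # # # # # # · · ·
    · · · · · · · · · · · ·
    · · · · · · · · · · · ·
    · · · · · · · · · · · ·
    · · · · · · · · · · · ·
    · · · · · · · · · · · ·
T1:
  2·area = 76  (B↔C swapped to make it positive)
  edge (16, 0)→(22, 2): d=(6,2) right/bottom  bias=-1
  edge (22, 2)→(20, 14): d=(-2,12) right/bottom  bias=-1
  edge (20, 14)→(16, 0): d=(-4,-14) top-left  bias=+0
    (8,0)@(17, 1): e=[4,62,10] → #
    (9,0)@(19, 1): e=[0,38,38] → ·  [on edge]
    (8,1)@(17, 3): e=[16,58,2] → #
    (9,1)@(19, 3): e=[12,34,30] → #
    (10,1)@(21, 3): e=[8,10,58] → #
    (11,1)@(23, 3): e=[4,-14,86] → ·
    (8,2)@(17, 5): e=[28,54,-6] → ·
    (9,2)@(19, 5): e=[24,30,22] → #
    (11,2)@(23, 5): e=[16,-18,78] → ·
    (9,3)@(19, 7): e=[36,26,14] → #
    (11,3)@(23, 7): e=[28,-22,70] → ·
    (9,4)@(19, 9): e=[48,22,6] → #
  covered (9 px):
    · · · · · · · · # · · ·
    · · · · · · · · # # # ·
    · · · · · · · · · # # ·
    · · · · · · · · · # # ·
    · · · · · · · · · # · ·
    · · · · · · · · · · · ·
    · · · · · · · · · · · ·
    · · · · · · · · · · · ·
    · · · · · · · · · · · ·

Answer: [[7,1],[8,1],[4,2],[5,2],[6,2],[7,2],[8,2],[1,3],[2,3],[3,3],[4,3],[5,3],[6,3],[7,3],[8,3]]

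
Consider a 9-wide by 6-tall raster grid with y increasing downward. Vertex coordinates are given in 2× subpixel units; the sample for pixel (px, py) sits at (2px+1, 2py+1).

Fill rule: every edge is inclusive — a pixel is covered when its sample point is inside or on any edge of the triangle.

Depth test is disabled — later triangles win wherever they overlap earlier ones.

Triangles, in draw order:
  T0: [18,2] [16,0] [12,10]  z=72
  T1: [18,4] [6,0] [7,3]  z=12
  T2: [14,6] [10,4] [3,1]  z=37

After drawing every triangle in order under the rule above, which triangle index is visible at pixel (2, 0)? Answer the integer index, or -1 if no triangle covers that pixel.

T0:
  2·area = 28  (B↔C swapped to make it positive)
  edge (18, 2)→(12, 10): d=(-6,8) inclusive
  edge (12, 10)→(16, 0): d=(4,-10) inclusive
  edge (16, 0)→(18, 2): d=(2,2) inclusive
    (8,0)@(17, 1): e=[14,14,0] → █  [on edge]
    (7,1)@(15, 3): e=[18,2,8] → █
    (7,2)@(15, 5): e=[6,10,12] → █
    (8,2)@(17, 5): e=[-10,30,8] → ·
    (7,3)@(15, 7): e=[-6,18,16] → ·
  covered (4 px):
    · · · · · · · · █
    · · · · · · · █ █
    · · · · · · · █ ·
    · · · · · · · · ·
    · · · · · · · · ·
    · · · · · · · · ·
T1:
  2·area = 32  (B↔C swapped to make it positive)
  edge (18, 4)→(7, 3): d=(-11,-1) inclusive
  edge (7, 3)→(6, 0): d=(-1,-3) inclusive
  edge (6, 0)→(18, 4): d=(12,4) inclusive
    (3,0)@(7, 1): e=[22,2,8] → █
    (4,0)@(9, 1): e=[24,8,0] → █  [on edge]
    (5,0)@(11, 1): e=[26,14,-8] → ·
    (3,1)@(7, 3): e=[0,0,32] → █  [on edge]
    (5,1)@(11, 3): e=[4,12,16] → █
    (6,1)@(13, 3): e=[6,18,8] → █
    (7,1)@(15, 3): e=[8,24,0] → █  [on edge]
    (8,1)@(17, 3): e=[10,30,-8] → ·
    (3,2)@(7, 5): e=[-22,-2,56] → ·
    (4,2)@(9, 5): e=[-20,4,48] → ·
    (5,2)@(11, 5): e=[-18,10,40] → ·
    (6,2)@(13, 5): e=[-16,16,32] → ·
    (4,4)@(9, 9): e=[-64,0,96] → ·  [on edge]
  covered (7 px):
    · · · █ █ · · · ·
    · · · █ █ █ █ █ ·
    · · · · · · · · ·
    · · · · · · · · ·
    · · · · · · · · ·
    · · · · · · · · ·
T2:
  2·area = 2  (B↔C swapped to make it positive)
  edge (14, 6)→(3, 1): d=(-11,-5) inclusive
  edge (3, 1)→(10, 4): d=(7,3) inclusive
  edge (10, 4)→(14, 6): d=(4,2) inclusive
    (1,0)@(3, 1): e=[0,0,2] → █  [on edge]
    (2,0)@(5, 1): e=[10,-6,-2] → ·
    (1,1)@(3, 3): e=[-22,14,10] → ·
    (8,3)@(17, 7): e=[4,0,-2] → ·  [on edge]
  covered (1 px):
    · █ · · · · · · ·
    · · · · · · · · ·
    · · · · · · · · ·
    · · · · · · · · ·
    · · · · · · · · ·
    · · · · · · · · ·

Z-buffer (winner per pixel, '.' = empty):
  . 2 . 1 1 . . . 0
  . . . 1 1 1 1 1 0
  . . . . . . . 0 .
  . . . . . . . . .
  . . . . . . . . .
  . . . . . . . . .

Result: -1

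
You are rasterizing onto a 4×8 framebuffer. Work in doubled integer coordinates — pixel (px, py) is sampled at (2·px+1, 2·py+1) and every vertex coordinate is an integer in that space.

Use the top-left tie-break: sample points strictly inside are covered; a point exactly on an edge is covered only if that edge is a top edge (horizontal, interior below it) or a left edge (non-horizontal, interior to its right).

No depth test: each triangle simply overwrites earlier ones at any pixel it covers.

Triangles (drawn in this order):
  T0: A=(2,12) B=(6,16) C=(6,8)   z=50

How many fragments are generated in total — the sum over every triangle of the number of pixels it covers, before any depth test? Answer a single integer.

T0:
  2·area = 32  (B↔C swapped to make it positive)
  edge (2, 12)→(6, 8): d=(4,-4) top-left  bias=+0
  edge (6, 8)→(6, 16): d=(0,8) right/bottom  bias=-1
  edge (6, 16)→(2, 12): d=(-4,-4) top-left  bias=+0
    (3,3)@(7, 7): e=[0,-8,40] → ·  [on edge]
    (2,4)@(5, 9): e=[0,8,24] → █  [on edge]
    (3,4)@(7, 9): e=[8,-8,32] → ·
    (0,5)@(1, 11): e=[-8,40,0] → ·  [on edge]
    (1,5)@(3, 11): e=[0,24,8] → █  [on edge]
    (3,5)@(7, 11): e=[16,-8,24] → ·
    (0,6)@(1, 13): e=[0,40,-8] → ·  [on edge]
    (1,6)@(3, 13): e=[8,24,0] → █  [on edge]
    (3,6)@(7, 13): e=[24,-8,16] → ·
    (1,7)@(3, 15): e=[16,24,-8] → ·
    (2,7)@(5, 15): e=[24,8,0] → █  [on edge]
    (3,7)@(7, 15): e=[32,-8,8] → ·
  covered (6 px):
    · · · ·
    · · · ·
    · · · ·
    · · · ·
    · · █ ·
    · █ █ ·
    · █ █ ·
    · · █ ·

Final: 6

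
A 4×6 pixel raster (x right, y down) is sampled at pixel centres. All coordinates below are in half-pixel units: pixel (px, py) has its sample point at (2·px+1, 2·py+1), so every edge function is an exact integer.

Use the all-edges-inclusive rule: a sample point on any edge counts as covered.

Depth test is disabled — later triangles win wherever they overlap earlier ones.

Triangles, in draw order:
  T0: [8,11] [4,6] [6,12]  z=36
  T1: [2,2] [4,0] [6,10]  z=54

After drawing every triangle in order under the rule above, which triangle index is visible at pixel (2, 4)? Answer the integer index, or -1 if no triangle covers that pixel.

T0:
  2·area = 14  (B↔C swapped to make it positive)
  edge (8, 11)→(6, 12): d=(-2,1) inclusive
  edge (6, 12)→(4, 6): d=(-2,-6) inclusive
  edge (4, 6)→(8, 11): d=(4,5) inclusive
    (1,1)@(3, 3): e=[21,0,-7] → .  [on edge]
    (2,4)@(5, 9): e=[7,0,7] → X  [on edge]
    (3,4)@(7, 9): e=[5,12,-3] → .
    (2,5)@(5, 11): e=[3,-4,15] → .
    (3,5)@(7, 11): e=[1,8,5] → X
  covered (2 px):
    . . . .
    . . . .
    . . . .
    . . . .
    . . X .
    . . . X
T1:
  2·area = 24
  edge (2, 2)→(4, 0): d=(2,-2) inclusive
  edge (4, 0)→(6, 10): d=(2,10) inclusive
  edge (6, 10)→(2, 2): d=(-4,-8) inclusive
    (1,0)@(3, 1): e=[0,12,12] → X  [on edge]
    (2,0)@(5, 1): e=[4,-8,28] → .
    (0,1)@(1, 3): e=[0,36,-12] → .  [on edge]
    (1,1)@(3, 3): e=[4,16,4] → X
    (2,1)@(5, 3): e=[8,-4,20] → .
    (1,2)@(3, 5): e=[8,20,-4] → .
    (2,2)@(5, 5): e=[12,0,12] → X  [on edge]
    (3,2)@(7, 5): e=[16,-20,28] → .
    (2,3)@(5, 7): e=[16,4,4] → X
    (3,3)@(7, 7): e=[20,-16,20] → .
    (2,4)@(5, 9): e=[20,8,-4] → .
  covered (4 px):
    . X . .
    . X . .
    . . X .
    . . X .
    . . . .
    . . . .

Z-buffer (winner per pixel, '.' = empty):
  . 1 . .
  . 1 . .
  . . 1 .
  . . 1 .
  . . 0 .
  . . . 0

Result: 0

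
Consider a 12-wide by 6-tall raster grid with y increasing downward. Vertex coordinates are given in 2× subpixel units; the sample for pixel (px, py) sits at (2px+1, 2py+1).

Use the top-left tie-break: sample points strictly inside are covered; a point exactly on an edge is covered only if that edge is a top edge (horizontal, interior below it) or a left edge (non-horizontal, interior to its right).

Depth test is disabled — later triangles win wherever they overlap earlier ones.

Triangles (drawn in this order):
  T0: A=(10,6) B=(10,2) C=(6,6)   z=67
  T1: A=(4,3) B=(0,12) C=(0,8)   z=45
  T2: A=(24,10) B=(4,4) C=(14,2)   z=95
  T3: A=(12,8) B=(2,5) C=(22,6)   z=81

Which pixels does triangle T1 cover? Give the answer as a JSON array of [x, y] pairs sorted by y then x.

T0:
  2·area = 16  (B↔C swapped to make it positive)
  edge (10, 6)→(6, 6): d=(-4,0) right/bottom  bias=-1
  edge (6, 6)→(10, 2): d=(4,-4) top-left  bias=+0
  edge (10, 2)→(10, 6): d=(0,4) right/bottom  bias=-1
    (5,0)@(11, 1): e=[20,0,-4] → ·  [on edge]
    (4,1)@(9, 3): e=[12,0,4] → #  [on edge]
    (5,1)@(11, 3): e=[12,8,-4] → ·
    (3,2)@(7, 5): e=[4,0,12] → #  [on edge]
    (5,2)@(11, 5): e=[4,16,-4] → ·
    (2,3)@(5, 7): e=[-4,0,20] → ·  [on edge]
    (3,3)@(7, 7): e=[-4,8,12] → ·
    (4,3)@(9, 7): e=[-4,16,4] → ·
    (1,4)@(3, 9): e=[-12,0,28] → ·  [on edge]
    (0,5)@(1, 11): e=[-20,0,36] → ·  [on edge]
  covered (3 px):
    · · · · · · · · · · · ·
    · · · · # · · · · · · ·
    · · · # # · · · · · · ·
    · · · · · · · · · · · ·
    · · · · · · · · · · · ·
    · · · · · · · · · · · ·
T1:
  2·area = 16
  edge (4, 3)→(0, 12): d=(-4,9) right/bottom  bias=-1
  edge (0, 12)→(0, 8): d=(0,-4) top-left  bias=+0
  edge (0, 8)→(4, 3): d=(4,-5) top-left  bias=+0
    (1,2)@(3, 5): e=[1,12,3] → #
    (2,2)@(5, 5): e=[-17,20,13] → ·
    (0,3)@(1, 7): e=[11,4,1] → #
    (1,3)@(3, 7): e=[-7,12,11] → ·
    (0,4)@(1, 9): e=[3,4,9] → #
    (1,4)@(3, 9): e=[-15,12,19] → ·
    (0,5)@(1, 11): e=[-5,4,17] → ·
  covered (3 px):
    · · · · · · · · · · · ·
    · · · · · · · · · · · ·
    · # · · · · · · · · · ·
    # · · · · · · · · · · ·
    # · · · · · · · · · · ·
    · · · · · · · · · · · ·
T2:
  2·area = 100
  edge (24, 10)→(4, 4): d=(-20,-6) top-left  bias=+0
  edge (4, 4)→(14, 2): d=(10,-2) top-left  bias=+0
  edge (14, 2)→(24, 10): d=(10,8) right/bottom  bias=-1
    (9,0)@(19, 1): e=[150,0,-50] → ·  [on edge]
    (4,1)@(9, 3): e=[50,0,50] → #  [on edge]
    (5,1)@(11, 3): e=[62,4,34] → #
    (6,1)@(13, 3): e=[74,8,18] → #
    (7,1)@(15, 3): e=[86,12,2] → #
    (8,1)@(17, 3): e=[98,16,-14] → ·
    (4,2)@(9, 5): e=[10,20,70] → #
    (8,2)@(17, 5): e=[58,36,6] → #
    (9,2)@(19, 5): e=[70,40,-10] → ·
    (4,3)@(9, 7): e=[-30,40,90] → ·
    (5,3)@(11, 7): e=[-18,44,74] → ·
    (6,3)@(13, 7): e=[-6,48,58] → ·
  covered (13 px):
    · · · · · · · · · · · ·
    · · · · # # # # · · · ·
    · · · · # # # # # · · ·
    · · · · · · · # # # · ·
    · · · · · · · · · · # ·
    · · · · · · · · · · · ·
T3:
  2·area = 50
  edge (12, 8)→(2, 5): d=(-10,-3) top-left  bias=+0
  edge (2, 5)→(22, 6): d=(20,1) right/bottom  bias=-1
  edge (22, 6)→(12, 8): d=(-10,2) right/bottom  bias=-1
    (4,3)@(9, 7): e=[1,33,16] → #
    (5,3)@(11, 7): e=[7,31,12] → #
    (6,3)@(13, 7): e=[13,29,8] → #
    (7,3)@(15, 7): e=[19,27,4] → #
    (8,3)@(17, 7): e=[25,25,0] → ·  [on edge]
    (3,4)@(7, 9): e=[-25,75,0] → ·  [on edge]
    (4,4)@(9, 9): e=[-19,73,-4] → ·
    (5,4)@(11, 9): e=[-13,71,-8] → ·
    (6,4)@(13, 9): e=[-7,69,-12] → ·
    (7,4)@(15, 9): e=[-1,67,-16] → ·
  covered (4 px):
    · · · · · · · · · · · ·
    · · · · · · · · · · · ·
    · · · · · · · · · · · ·
    · · · · # # # # · · · ·
    · · · · · · · · · · · ·
    · · · · · · · · · · · ·

Result: [[1,2],[0,3],[0,4]]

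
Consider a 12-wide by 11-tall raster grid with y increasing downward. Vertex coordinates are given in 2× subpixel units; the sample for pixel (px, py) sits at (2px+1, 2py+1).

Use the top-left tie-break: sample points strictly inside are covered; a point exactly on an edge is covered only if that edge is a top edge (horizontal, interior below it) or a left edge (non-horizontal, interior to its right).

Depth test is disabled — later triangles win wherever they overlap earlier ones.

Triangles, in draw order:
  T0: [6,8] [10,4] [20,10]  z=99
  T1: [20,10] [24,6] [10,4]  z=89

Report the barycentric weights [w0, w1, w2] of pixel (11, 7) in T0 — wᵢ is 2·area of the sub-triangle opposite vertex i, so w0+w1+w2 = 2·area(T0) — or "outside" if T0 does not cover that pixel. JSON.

T0:
  2·area = 64
  edge (6, 8)→(10, 4): d=(4,-4) top-left  bias=+0
  edge (10, 4)→(20, 10): d=(10,6) right/bottom  bias=-1
  edge (20, 10)→(6, 8): d=(-14,-2) top-left  bias=+0
    (2,0)@(5, 1): e=[-32,0,96] → ·  [on edge]
    (6,0)@(13, 1): e=[0,-48,112] → ·  [on edge]
    (5,1)@(11, 3): e=[0,-16,80] → ·  [on edge]
    (4,2)@(9, 5): e=[0,16,48] → █  [on edge]
    (5,2)@(11, 5): e=[8,4,52] → █
    (6,2)@(13, 5): e=[16,-8,56] → ·
    (3,3)@(7, 7): e=[0,48,16] → █  [on edge]
    (6,3)@(13, 7): e=[24,12,28] → █
    (7,3)@(15, 7): e=[32,0,32] → ·  [on edge]
    (2,4)@(5, 9): e=[0,80,-16] → ·  [on edge]
    (3,4)@(7, 9): e=[8,68,-12] → ·
    (4,4)@(9, 9): e=[16,56,-8] → ·
    (6,4)@(13, 9): e=[32,32,0] → █  [on edge]
    (1,5)@(3, 11): e=[0,112,-48] → ·  [on edge]
    (0,6)@(1, 13): e=[0,144,-80] → ·  [on edge]
  covered (9 px):
    · · · · · · · · · · · ·
    · · · · · · · · · · · ·
    · · · · █ █ · · · · · ·
    · · · █ █ █ █ · · · · ·
    · · · · · · █ █ █ · · ·
    · · · · · · · · · · · ·
    · · · · · · · · · · · ·
    · · · · · · · · · · · ·
    · · · · · · · · · · · ·
    · · · · · · · · · · · ·
    · · · · · · · · · · · ·
T1:
  2·area = 64  (B↔C swapped to make it positive)
  edge (20, 10)→(10, 4): d=(-10,-6) top-left  bias=+0
  edge (10, 4)→(24, 6): d=(14,2) right/bottom  bias=-1
  edge (24, 6)→(20, 10): d=(-4,4) right/bottom  bias=-1
    (2,0)@(5, 1): e=[0,-32,96] → ·  [on edge]
    (1,1)@(3, 3): e=[-32,0,96] → ·  [on edge]
    (6,2)@(13, 5): e=[8,8,48] → █
    (7,2)@(15, 5): e=[20,4,40] → █
    (8,2)@(17, 5): e=[32,0,32] → ·  [on edge]
    (6,3)@(13, 7): e=[-12,36,40] → ·
    (7,3)@(15, 7): e=[0,32,32] → █  [on edge]
    (8,3)@(17, 7): e=[12,28,24] → █
    (9,3)@(19, 7): e=[24,24,16] → █
    (10,3)@(21, 7): e=[36,20,8] → █
    (11,3)@(23, 7): e=[48,16,0] → ·  [on edge]
    (7,4)@(15, 9): e=[-20,60,24] → ·
    (10,4)@(21, 9): e=[16,48,0] → ·  [on edge]
    (9,5)@(19, 11): e=[-16,80,0] → ·  [on edge]
    (8,6)@(17, 13): e=[-48,112,0] → ·  [on edge]
    (7,7)@(15, 15): e=[-80,144,0] → ·  [on edge]
    (6,8)@(13, 17): e=[-112,176,0] → ·  [on edge]
    (5,9)@(11, 19): e=[-144,208,0] → ·  [on edge]
    (4,10)@(9, 21): e=[-176,240,0] → ·  [on edge]
  covered (7 px):
    · · · · · · · · · · · ·
    · · · · · · · · · · · ·
    · · · · · · █ █ · · · ·
    · · · · · · · █ █ █ █ ·
    · · · · · · · · · █ · ·
    · · · · · · · · · · · ·
    · · · · · · · · · · · ·
    · · · · · · · · · · · ·
    · · · · · · · · · · · ·
    · · · · · · · · · · · ·
    · · · · · · · · · · · ·

Result: "outside"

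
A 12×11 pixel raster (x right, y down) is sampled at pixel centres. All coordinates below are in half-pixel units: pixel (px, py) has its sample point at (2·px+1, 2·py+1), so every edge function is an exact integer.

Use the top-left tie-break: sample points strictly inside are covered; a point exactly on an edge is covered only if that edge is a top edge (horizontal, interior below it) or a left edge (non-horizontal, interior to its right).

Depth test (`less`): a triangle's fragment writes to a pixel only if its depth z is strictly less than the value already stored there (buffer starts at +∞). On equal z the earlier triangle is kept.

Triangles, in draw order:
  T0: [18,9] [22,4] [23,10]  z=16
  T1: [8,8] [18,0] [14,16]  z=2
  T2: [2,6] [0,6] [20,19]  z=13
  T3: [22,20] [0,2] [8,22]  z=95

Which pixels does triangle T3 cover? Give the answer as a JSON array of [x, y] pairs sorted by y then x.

T0:
  2·area = 29
  edge (18, 9)→(22, 4): d=(4,-5) top-left  bias=+0
  edge (22, 4)→(23, 10): d=(1,6) right/bottom  bias=-1
  edge (23, 10)→(18, 9): d=(-5,-1) top-left  bias=+0
    (10,3)@(21, 7): e=[7,9,13] → X
    (11,3)@(23, 7): e=[17,-3,15] → .
    (9,4)@(19, 9): e=[5,23,1] → X
    (11,4)@(23, 9): e=[25,-1,5] → .
    (9,5)@(19, 11): e=[13,25,-9] → .
    (10,5)@(21, 11): e=[23,13,-7] → .
  covered (3 px):
    . . . . . . . . . . . .
    . . . . . . . . . . . .
    . . . . . . . . . . . .
    . . . . . . . . . . X .
    . . . . . . . . . X X .
    . . . . . . . . . . . .
    . . . . . . . . . . . .
    . . . . . . . . . . . .
    . . . . . . . . . . . .
    . . . . . . . . . . . .
    . . . . . . . . . . . .
T1:
  2·area = 128
  edge (8, 8)→(18, 0): d=(10,-8) top-left  bias=+0
  edge (18, 0)→(14, 16): d=(-4,16) right/bottom  bias=-1
  edge (14, 16)→(8, 8): d=(-6,-8) top-left  bias=+0
    (8,0)@(17, 1): e=[2,12,114] → X
    (9,0)@(19, 1): e=[18,-20,130] → .
    (7,1)@(15, 3): e=[6,36,86] → X
    (9,1)@(19, 3): e=[38,-28,118] → .
    (6,2)@(13, 5): e=[10,60,58] → X
    (8,2)@(17, 5): e=[42,-4,90] → .
    (5,3)@(11, 7): e=[14,84,30] → X
    (8,3)@(17, 7): e=[62,-12,78] → .
    (4,4)@(9, 9): e=[18,108,2] → X
    (8,4)@(17, 9): e=[82,-20,66] → .
    (4,5)@(9, 11): e=[38,100,-10] → .
    (5,5)@(11, 11): e=[54,68,6] → X
  covered (16 px):
    . . . . . . . . X . . .
    . . . . . . . X X . . .
    . . . . . . X X . . . .
    . . . . . X X X . . . .
    . . . . X X X X . . . .
    . . . . . X X X . . . .
    . . . . . . X . . . . .
    . . . . . . . . . . . .
    . . . . . . . . . . . .
    . . . . . . . . . . . .
    . . . . . . . . . . . .
T2:
  2·area = 26  (B↔C swapped to make it positive)
  edge (2, 6)→(20, 19): d=(18,13) right/bottom  bias=-1
  edge (20, 19)→(0, 6): d=(-20,-13) top-left  bias=+0
  edge (0, 6)→(2, 6): d=(2,0) top-left  bias=+0
    (1,3)@(3, 7): e=[5,19,2] → X
    (2,3)@(5, 7): e=[-21,45,2] → .
    (1,4)@(3, 9): e=[41,-21,6] → .
    (2,4)@(5, 9): e=[15,5,6] → X
    (3,4)@(7, 9): e=[-11,31,6] → .
    (2,5)@(5, 11): e=[51,-35,10] → .
    (5,6)@(11, 13): e=[9,3,14] → X
    (6,6)@(13, 13): e=[-17,29,14] → .
    (5,7)@(11, 15): e=[45,-37,18] → .
    (8,8)@(17, 17): e=[3,1,22] → X
    (9,8)@(19, 17): e=[-23,27,22] → .
    (8,9)@(17, 19): e=[39,-39,26] → .
  covered (4 px):
    . . . . . . . . . . . .
    . . . . . . . . . . . .
    . . . . . . . . . . . .
    . X . . . . . . . . . .
    . . X . . . . . . . . .
    . . . . . . . . . . . .
    . . . . . X . . . . . .
    . . . . . . . . . . . .
    . . . . . . . . X . . .
    . . . . . . . . . . . .
    . . . . . . . . . . . .
T3:
  2·area = 296  (B↔C swapped to make it positive)
  edge (22, 20)→(8, 22): d=(-14,2) right/bottom  bias=-1
  edge (8, 22)→(0, 2): d=(-8,-20) top-left  bias=+0
  edge (0, 2)→(22, 20): d=(22,18) right/bottom  bias=-1
    (0,1)@(1, 3): e=[280,12,4] → X
    (1,1)@(3, 3): e=[276,52,-32] → .
    (0,2)@(1, 5): e=[252,-4,48] → .
    (1,2)@(3, 5): e=[248,36,12] → X
    (2,2)@(5, 5): e=[244,76,-24] → .
    (1,3)@(3, 7): e=[220,20,56] → X
    (2,3)@(5, 7): e=[216,60,20] → X
    (3,3)@(7, 7): e=[212,100,-16] → .
    (1,4)@(3, 9): e=[192,4,100] → X
    (3,4)@(7, 9): e=[184,84,28] → X
    (4,4)@(9, 9): e=[180,124,-8] → .
    (1,5)@(3, 11): e=[164,-12,144] → .
    (5,5)@(11, 11): e=[148,148,0] → .  [on edge]
    (7,10)@(15, 21): e=[0,148,148] → .  [on edge]
  covered (36 px):
    . . . . . . . . . . . .
    X . . . . . . . . . . .
    . X . . . . . . . . . .
    . X X . . . . . . . . .
    . X X X . . . . . . . .
    . . X X X . . . . . . .
    . . X X X X X . . . . .
    . . . X X X X X . . . .
    . . . X X X X X X . . .
    . . . X X X X X X X . .
    . . . . X X X . . . . .

Answer: [[0,1],[1,2],[1,3],[2,3],[1,4],[2,4],[3,4],[2,5],[3,5],[4,5],[2,6],[3,6],[4,6],[5,6],[6,6],[3,7],[4,7],[5,7],[6,7],[7,7],[3,8],[4,8],[5,8],[6,8],[7,8],[8,8],[3,9],[4,9],[5,9],[6,9],[7,9],[8,9],[9,9],[4,10],[5,10],[6,10]]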